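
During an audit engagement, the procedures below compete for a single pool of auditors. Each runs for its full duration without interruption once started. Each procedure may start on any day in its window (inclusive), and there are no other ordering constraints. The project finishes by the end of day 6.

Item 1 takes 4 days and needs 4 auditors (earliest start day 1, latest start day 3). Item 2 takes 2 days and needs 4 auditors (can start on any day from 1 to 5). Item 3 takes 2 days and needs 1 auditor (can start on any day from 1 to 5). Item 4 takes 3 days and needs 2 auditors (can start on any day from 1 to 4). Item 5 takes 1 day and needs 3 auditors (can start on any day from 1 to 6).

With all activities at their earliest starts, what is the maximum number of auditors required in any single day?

14

Early-start schedule: Item 1@1, Item 2@1, Item 3@1, Item 4@1, Item 5@1.
Load per day: day 1: 14, day 2: 11, day 3: 6, day 4: 4, day 5: 0, day 6: 0.
Peak is 14.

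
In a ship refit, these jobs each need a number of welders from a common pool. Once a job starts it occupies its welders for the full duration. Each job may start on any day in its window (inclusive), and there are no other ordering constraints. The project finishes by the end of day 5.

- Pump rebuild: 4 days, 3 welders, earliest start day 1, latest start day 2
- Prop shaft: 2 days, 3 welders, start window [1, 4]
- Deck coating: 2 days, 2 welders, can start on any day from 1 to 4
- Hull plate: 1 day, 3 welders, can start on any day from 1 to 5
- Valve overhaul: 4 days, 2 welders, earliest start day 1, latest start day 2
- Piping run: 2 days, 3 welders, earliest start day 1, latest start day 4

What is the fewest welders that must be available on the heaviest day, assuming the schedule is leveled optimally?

Early-start (Pump rebuild@1, Prop shaft@1, Deck coating@1, Hull plate@1, Valve overhaul@1, Piping run@1) gives peak 16: d1:16  d2:13  d3:5  d4:5  d5:0.
Shift Hull plate→3, Piping run→4.
Schedule Pump rebuild@1, Prop shaft@1, Deck coating@1, Hull plate@3, Valve overhaul@1, Piping run@4: d1:10  d2:10  d3:8  d4:8  d5:3 — peak 10.

10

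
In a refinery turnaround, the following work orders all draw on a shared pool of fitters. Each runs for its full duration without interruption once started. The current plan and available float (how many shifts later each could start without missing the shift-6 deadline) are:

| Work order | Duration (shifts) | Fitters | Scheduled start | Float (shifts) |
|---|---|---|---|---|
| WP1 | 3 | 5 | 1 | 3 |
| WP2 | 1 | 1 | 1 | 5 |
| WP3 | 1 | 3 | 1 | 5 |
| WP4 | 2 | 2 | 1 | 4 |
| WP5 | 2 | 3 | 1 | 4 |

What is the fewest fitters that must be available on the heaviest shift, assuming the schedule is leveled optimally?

Early-start (WP1@1, WP2@1, WP3@1, WP4@1, WP5@1) gives peak 14: s1:14  s2:10  s3:5  s4:0  s5:0  s6:0.
Shift WP2→4, WP3→4, WP4→5, WP5→5.
Schedule WP1@1, WP2@4, WP3@4, WP4@5, WP5@5: s1:5  s2:5  s3:5  s4:4  s5:5  s6:5 — peak 5.
Total fitter-shifts = 29 over 6 shifts ⇒ peak ≥ ⌈29/6⌉ = 5, so 5 is optimal.

5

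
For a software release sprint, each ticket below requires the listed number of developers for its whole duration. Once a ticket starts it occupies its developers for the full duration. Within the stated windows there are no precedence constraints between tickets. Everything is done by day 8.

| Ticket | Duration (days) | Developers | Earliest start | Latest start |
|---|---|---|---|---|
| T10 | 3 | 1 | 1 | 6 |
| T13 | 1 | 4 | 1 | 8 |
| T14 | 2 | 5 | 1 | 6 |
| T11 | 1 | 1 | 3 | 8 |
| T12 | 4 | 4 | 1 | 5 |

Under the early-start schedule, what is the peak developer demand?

14

Early-start schedule: T10@1, T13@1, T14@1, T11@3, T12@1.
Load per day: day 1: 14, day 2: 10, day 3: 6, day 4: 4, day 5: 0, day 6: 0, day 7: 0, day 8: 0.
Peak is 14.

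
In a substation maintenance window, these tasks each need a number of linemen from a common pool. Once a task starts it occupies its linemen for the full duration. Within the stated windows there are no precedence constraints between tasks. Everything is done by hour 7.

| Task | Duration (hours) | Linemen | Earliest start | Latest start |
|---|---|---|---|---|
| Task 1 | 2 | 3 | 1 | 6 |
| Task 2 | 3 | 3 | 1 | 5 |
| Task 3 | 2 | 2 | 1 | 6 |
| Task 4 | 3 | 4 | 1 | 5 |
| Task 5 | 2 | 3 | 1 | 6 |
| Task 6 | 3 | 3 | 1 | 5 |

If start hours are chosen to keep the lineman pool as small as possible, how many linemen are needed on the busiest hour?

8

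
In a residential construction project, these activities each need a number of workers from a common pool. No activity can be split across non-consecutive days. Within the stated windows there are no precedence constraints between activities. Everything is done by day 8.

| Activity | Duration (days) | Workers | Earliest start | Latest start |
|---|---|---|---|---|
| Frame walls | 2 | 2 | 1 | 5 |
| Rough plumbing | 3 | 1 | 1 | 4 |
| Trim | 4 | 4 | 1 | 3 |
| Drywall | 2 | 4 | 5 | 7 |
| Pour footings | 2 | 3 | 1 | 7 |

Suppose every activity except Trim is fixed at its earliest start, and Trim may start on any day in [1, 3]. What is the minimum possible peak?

8

Trim@1: d1:10  d2:10  d3:5  d4:4  d5:4  d6:4  d7:0  d8:0 → peak 10
Trim@2: d1:6  d2:10  d3:5  d4:4  d5:8  d6:4  d7:0  d8:0 → peak 10
Trim@3: d1:6  d2:6  d3:5  d4:4  d5:8  d6:8  d7:0  d8:0 → peak 8
Best is Trim@3, peak 8.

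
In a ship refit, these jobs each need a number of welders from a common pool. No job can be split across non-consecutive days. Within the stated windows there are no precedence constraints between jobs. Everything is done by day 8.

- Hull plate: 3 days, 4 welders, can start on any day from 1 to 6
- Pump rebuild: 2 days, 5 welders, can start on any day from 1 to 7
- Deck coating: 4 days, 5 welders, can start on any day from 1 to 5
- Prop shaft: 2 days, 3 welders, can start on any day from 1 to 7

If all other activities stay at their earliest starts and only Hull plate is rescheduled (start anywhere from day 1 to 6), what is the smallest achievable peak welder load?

13

Hull plate@1: d1:17  d2:17  d3:9  d4:5  d5:0  d6:0  d7:0  d8:0 → peak 17
Hull plate@2: d1:13  d2:17  d3:9  d4:9  d5:0  d6:0  d7:0  d8:0 → peak 17
Hull plate@3: d1:13  d2:13  d3:9  d4:9  d5:4  d6:0  d7:0  d8:0 → peak 13
Hull plate@4: d1:13  d2:13  d3:5  d4:9  d5:4  d6:4  d7:0  d8:0 → peak 13
Hull plate@5: d1:13  d2:13  d3:5  d4:5  d5:4  d6:4  d7:4  d8:0 → peak 13
Hull plate@6: d1:13  d2:13  d3:5  d4:5  d5:0  d6:4  d7:4  d8:4 → peak 13
Best is Hull plate@3, peak 13.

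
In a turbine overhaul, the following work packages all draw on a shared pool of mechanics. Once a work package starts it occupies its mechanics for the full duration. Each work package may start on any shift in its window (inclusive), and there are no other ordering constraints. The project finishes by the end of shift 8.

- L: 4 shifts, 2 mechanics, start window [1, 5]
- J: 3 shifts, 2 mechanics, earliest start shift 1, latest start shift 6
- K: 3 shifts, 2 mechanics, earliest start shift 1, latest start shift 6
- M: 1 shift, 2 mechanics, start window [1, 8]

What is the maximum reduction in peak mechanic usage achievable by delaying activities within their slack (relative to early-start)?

4

Early-start peak: s1:8  s2:6  s3:6  s4:2  s5:0  s6:0  s7:0  s8:0 ⇒ 8.
Leveled (L@1, J@1, K@4, M@5): s1:4  s2:4  s3:4  s4:4  s5:4  s6:2  s7:0  s8:0 ⇒ 4.
Reduction 8 − 4 = 4.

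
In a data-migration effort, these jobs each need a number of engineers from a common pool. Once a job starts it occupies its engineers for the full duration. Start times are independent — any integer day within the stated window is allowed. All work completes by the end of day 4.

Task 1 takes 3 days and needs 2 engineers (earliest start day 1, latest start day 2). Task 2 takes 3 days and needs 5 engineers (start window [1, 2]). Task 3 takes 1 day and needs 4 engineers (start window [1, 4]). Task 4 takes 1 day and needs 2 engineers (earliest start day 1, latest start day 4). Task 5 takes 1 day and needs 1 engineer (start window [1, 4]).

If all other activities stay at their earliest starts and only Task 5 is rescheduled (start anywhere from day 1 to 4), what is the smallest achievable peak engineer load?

Task 5@1: d1:14  d2:7  d3:7  d4:0 → peak 14
Task 5@2: d1:13  d2:8  d3:7  d4:0 → peak 13
Task 5@3: d1:13  d2:7  d3:8  d4:0 → peak 13
Task 5@4: d1:13  d2:7  d3:7  d4:1 → peak 13
Best is Task 5@2, peak 13.

13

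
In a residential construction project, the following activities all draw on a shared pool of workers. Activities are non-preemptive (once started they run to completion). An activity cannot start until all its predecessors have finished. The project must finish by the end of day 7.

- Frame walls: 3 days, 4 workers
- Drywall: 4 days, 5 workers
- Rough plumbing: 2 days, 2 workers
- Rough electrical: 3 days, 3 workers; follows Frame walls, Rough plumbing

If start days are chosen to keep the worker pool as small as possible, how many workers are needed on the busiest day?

8

Early-start (Frame walls@1, Drywall@1, Rough plumbing@1, Rough electrical@4) gives peak 11: d1:11  d2:11  d3:9  d4:8  d5:3  d6:3  d7:0.
Shift Drywall→4.
Schedule Frame walls@1, Drywall@4, Rough plumbing@1, Rough electrical@4: d1:6  d2:6  d3:4  d4:8  d5:8  d6:8  d7:5 — peak 8.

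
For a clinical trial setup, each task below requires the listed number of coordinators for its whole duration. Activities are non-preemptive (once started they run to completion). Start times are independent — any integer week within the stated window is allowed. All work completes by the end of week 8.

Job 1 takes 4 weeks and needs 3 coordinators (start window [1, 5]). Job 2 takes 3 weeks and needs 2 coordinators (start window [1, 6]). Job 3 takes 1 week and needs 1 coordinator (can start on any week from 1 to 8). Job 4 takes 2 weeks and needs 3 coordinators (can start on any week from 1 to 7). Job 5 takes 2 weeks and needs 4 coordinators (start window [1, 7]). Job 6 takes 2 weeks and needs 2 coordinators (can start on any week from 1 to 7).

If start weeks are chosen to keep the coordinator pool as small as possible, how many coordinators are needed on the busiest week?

5

Early-start (Job 1@1, Job 2@1, Job 3@1, Job 4@1, Job 5@1, Job 6@1) gives peak 15: w1:15  w2:14  w3:5  w4:3  w5:0  w6:0  w7:0  w8:0.
Shift Job 3→4, Job 4→5, Job 5→7, Job 6→5.
Schedule Job 1@1, Job 2@1, Job 3@4, Job 4@5, Job 5@7, Job 6@5: w1:5  w2:5  w3:5  w4:4  w5:5  w6:5  w7:4  w8:4 — peak 5.
Total coordinator-weeks = 37 over 8 weeks ⇒ peak ≥ ⌈37/8⌉ = 5, so 5 is optimal.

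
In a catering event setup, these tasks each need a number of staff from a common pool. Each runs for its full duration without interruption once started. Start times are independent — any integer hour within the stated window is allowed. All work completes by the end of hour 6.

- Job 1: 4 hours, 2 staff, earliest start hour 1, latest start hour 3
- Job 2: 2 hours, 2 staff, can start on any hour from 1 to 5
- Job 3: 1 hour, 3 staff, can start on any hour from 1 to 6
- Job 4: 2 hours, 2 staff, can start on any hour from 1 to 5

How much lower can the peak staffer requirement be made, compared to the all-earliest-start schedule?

5

Early-start peak: h1:9  h2:6  h3:2  h4:2  h5:0  h6:0 ⇒ 9.
Leveled (Job 1@1, Job 2@1, Job 3@5, Job 4@3): h1:4  h2:4  h3:4  h4:4  h5:3  h6:0 ⇒ 4.
Reduction 9 − 4 = 5.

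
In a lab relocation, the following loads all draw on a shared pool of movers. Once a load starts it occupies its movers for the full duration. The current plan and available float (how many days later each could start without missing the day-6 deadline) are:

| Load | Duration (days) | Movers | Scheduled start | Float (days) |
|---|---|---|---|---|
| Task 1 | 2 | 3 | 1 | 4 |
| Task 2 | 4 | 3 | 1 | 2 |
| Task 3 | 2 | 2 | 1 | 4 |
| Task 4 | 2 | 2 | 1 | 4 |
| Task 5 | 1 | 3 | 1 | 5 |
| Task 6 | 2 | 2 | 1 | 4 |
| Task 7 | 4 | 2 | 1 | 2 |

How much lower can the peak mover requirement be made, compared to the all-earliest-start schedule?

Early-start peak: d1:17  d2:14  d3:5  d4:5  d5:0  d6:0 ⇒ 17.
Leveled (Task 1@1, Task 2@1, Task 3@1, Task 4@3, Task 5@5, Task 6@5, Task 7@3): d1:8  d2:8  d3:7  d4:7  d5:7  d6:4 ⇒ 8.
Reduction 17 − 8 = 9.

9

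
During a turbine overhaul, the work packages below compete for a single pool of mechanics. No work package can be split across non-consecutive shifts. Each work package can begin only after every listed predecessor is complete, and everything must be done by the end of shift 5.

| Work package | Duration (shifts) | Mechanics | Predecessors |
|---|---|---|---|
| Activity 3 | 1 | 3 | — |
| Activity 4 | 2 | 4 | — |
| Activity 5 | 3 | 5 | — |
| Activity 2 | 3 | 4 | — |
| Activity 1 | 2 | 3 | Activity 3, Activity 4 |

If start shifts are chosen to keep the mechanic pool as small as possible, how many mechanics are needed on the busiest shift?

11

Early-start (Activity 3@1, Activity 4@1, Activity 5@1, Activity 2@1, Activity 1@3) gives peak 16: s1:16  s2:13  s3:12  s4:3  s5:0.
Shift Activity 5→3, Activity 1→4.
Schedule Activity 3@1, Activity 4@1, Activity 5@3, Activity 2@1, Activity 1@4: s1:11  s2:8  s3:9  s4:8  s5:8 — peak 11.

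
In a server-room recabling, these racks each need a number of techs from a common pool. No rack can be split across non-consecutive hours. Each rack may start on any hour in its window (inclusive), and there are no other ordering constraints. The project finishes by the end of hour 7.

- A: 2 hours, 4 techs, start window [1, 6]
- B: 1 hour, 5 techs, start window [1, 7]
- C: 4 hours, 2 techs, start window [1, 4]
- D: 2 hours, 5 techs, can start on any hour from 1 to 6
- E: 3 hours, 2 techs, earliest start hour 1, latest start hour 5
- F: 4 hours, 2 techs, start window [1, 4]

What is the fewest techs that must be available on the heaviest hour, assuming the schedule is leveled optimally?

Early-start (A@1, B@1, C@1, D@1, E@1, F@1) gives peak 20: h1:20  h2:15  h3:6  h4:4  h5:0  h6:0  h7:0.
Shift B→5, D→6, F→3.
Schedule A@1, B@5, C@1, D@6, E@1, F@3: h1:8  h2:8  h3:6  h4:4  h5:7  h6:7  h7:5 — peak 8.

8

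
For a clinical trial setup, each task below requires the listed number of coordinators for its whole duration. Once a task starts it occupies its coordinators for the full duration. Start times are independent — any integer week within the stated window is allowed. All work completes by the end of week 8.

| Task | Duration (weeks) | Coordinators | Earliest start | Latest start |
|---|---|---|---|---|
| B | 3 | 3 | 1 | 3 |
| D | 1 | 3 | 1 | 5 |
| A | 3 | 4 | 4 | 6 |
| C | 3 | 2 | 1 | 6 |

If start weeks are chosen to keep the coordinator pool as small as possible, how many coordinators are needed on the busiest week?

Early-start (B@1, D@1, A@4, C@1) gives peak 8: w1:8  w2:5  w3:5  w4:4  w5:4  w6:4  w7:0  w8:0.
Shift D→4, A→5.
Schedule B@1, D@4, A@5, C@1: w1:5  w2:5  w3:5  w4:3  w5:4  w6:4  w7:4  w8:0 — peak 5.

5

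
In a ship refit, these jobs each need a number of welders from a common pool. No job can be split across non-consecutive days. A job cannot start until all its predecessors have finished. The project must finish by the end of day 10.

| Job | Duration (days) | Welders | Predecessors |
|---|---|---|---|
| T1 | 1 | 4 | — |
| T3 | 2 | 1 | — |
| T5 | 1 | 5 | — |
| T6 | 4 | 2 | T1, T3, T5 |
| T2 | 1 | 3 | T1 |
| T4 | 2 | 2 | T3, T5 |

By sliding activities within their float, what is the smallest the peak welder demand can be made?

Early-start (T1@1, T3@1, T5@1, T6@3, T2@2, T4@3) gives peak 10: d1:10  d2:4  d3:4  d4:4  d5:2  d6:2  d7:0  d8:0  d9:0  d10:0.
Shift T5→3, T6→4, T4→4.
Schedule T1@1, T3@1, T5@3, T6@4, T2@2, T4@4: d1:5  d2:4  d3:5  d4:4  d5:4  d6:2  d7:2  d8:0  d9:0  d10:0 — peak 5.

5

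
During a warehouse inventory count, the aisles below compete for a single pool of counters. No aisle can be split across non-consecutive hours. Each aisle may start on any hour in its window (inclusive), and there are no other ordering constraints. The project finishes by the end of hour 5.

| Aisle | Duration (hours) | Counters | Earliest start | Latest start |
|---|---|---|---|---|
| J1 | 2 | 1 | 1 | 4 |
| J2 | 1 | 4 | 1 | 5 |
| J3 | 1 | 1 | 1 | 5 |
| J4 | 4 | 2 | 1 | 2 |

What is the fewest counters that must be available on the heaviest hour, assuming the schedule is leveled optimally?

Early-start (J1@1, J2@1, J3@1, J4@1) gives peak 8: h1:8  h2:3  h3:2  h4:2  h5:0.
Shift J2→5.
Schedule J1@1, J2@5, J3@1, J4@1: h1:4  h2:3  h3:2  h4:2  h5:4 — peak 4.

4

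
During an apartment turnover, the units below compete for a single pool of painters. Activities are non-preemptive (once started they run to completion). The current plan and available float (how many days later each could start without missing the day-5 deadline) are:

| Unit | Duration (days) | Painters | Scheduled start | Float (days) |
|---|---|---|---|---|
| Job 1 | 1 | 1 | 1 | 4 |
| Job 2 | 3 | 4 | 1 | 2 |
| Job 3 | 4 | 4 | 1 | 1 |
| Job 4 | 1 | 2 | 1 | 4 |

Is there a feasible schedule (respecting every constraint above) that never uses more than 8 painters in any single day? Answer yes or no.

Schedule Job 1@1, Job 2@1, Job 3@2, Job 4@1: d1:7  d2:8  d3:8  d4:4  d5:4 — peak 8 ≤ 8.

yes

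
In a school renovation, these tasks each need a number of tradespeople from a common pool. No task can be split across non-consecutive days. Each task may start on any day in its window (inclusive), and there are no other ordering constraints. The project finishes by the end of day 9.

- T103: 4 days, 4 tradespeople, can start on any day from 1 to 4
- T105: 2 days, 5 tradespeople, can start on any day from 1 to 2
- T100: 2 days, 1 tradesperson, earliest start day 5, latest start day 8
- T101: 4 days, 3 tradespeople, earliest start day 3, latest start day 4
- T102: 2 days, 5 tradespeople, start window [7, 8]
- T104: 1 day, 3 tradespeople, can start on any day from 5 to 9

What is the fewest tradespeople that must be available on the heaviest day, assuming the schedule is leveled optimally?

Early-start (T103@1, T105@1, T100@5, T101@3, T102@7, T104@5) gives peak 9: d1:9  d2:9  d3:7  d4:7  d5:7  d6:4  d7:5  d8:5  d9:0.
Shift T103→3, T100→7, T104→9.
Schedule T103@3, T105@1, T100@7, T101@3, T102@7, T104@9: d1:5  d2:5  d3:7  d4:7  d5:7  d6:7  d7:6  d8:6  d9:3 — peak 7.

7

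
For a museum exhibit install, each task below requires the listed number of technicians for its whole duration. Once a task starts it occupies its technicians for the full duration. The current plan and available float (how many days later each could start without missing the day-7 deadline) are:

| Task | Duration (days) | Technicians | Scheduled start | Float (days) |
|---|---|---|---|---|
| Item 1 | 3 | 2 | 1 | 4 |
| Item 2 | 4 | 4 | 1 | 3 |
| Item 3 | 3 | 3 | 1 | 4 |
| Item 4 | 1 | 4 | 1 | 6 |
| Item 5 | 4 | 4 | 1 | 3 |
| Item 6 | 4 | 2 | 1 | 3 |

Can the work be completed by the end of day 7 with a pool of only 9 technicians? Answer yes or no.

no

The minimum achievable peak is 10; 9 < 10, so no feasible schedule stays within the cap.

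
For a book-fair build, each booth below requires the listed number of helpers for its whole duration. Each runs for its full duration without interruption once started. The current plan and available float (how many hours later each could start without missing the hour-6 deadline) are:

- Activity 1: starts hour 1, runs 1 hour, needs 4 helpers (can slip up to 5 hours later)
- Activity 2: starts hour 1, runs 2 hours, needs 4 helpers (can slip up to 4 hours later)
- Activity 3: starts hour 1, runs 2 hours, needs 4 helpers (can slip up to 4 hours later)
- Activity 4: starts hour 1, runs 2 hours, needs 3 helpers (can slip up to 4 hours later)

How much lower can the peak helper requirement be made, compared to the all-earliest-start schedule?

8

Early-start peak: h1:15  h2:11  h3:0  h4:0  h5:0  h6:0 ⇒ 15.
Leveled (Activity 1@1, Activity 2@2, Activity 3@4, Activity 4@1): h1:7  h2:7  h3:4  h4:4  h5:4  h6:0 ⇒ 7.
Reduction 15 − 7 = 8.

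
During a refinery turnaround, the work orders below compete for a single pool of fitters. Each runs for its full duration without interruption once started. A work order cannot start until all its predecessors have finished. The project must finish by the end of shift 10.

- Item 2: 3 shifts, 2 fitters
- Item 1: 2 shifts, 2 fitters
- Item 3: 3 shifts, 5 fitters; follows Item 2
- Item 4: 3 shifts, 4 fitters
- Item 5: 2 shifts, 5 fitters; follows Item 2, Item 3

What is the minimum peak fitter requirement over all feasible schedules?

Early-start (Item 2@1, Item 1@1, Item 3@4, Item 4@1, Item 5@7) gives peak 8: s1:8  s2:8  s3:6  s4:5  s5:5  s6:5  s7:5  s8:5  s9:0  s10:0.
Shift Item 3→6, Item 4→3, Item 5→9.
Schedule Item 2@1, Item 1@1, Item 3@6, Item 4@3, Item 5@9: s1:4  s2:4  s3:6  s4:4  s5:4  s6:5  s7:5  s8:5  s9:5  s10:5 — peak 6.

6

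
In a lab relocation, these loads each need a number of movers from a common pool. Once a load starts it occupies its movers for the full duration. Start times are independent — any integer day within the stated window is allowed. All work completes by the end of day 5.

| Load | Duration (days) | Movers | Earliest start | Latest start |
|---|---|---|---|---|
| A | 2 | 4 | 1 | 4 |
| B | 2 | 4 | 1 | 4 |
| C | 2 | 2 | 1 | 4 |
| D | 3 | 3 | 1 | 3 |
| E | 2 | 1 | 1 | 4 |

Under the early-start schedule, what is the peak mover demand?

Early-start schedule: A@1, B@1, C@1, D@1, E@1.
Load per day: day 1: 14, day 2: 14, day 3: 3, day 4: 0, day 5: 0.
Peak is 14.

14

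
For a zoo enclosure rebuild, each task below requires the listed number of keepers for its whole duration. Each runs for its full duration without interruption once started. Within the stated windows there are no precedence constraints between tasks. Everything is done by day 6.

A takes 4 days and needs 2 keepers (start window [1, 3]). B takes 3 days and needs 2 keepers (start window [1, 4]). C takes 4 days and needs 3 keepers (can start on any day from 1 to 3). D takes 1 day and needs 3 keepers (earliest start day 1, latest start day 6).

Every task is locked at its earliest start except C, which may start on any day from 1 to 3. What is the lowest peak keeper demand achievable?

7

C@1: d1:10  d2:7  d3:7  d4:5  d5:0  d6:0 → peak 10
C@2: d1:7  d2:7  d3:7  d4:5  d5:3  d6:0 → peak 7
C@3: d1:7  d2:4  d3:7  d4:5  d5:3  d6:3 → peak 7
Best is C@2, peak 7.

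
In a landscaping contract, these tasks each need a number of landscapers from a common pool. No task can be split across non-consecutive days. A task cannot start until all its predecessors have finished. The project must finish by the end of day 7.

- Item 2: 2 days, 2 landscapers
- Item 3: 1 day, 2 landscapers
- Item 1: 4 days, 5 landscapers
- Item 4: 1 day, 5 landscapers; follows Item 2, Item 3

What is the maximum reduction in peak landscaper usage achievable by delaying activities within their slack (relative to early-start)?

5

Early-start peak: d1:9  d2:7  d3:10  d4:5  d5:0  d6:0  d7:0 ⇒ 10.
Leveled (Item 2@1, Item 3@1, Item 1@3, Item 4@7): d1:4  d2:2  d3:5  d4:5  d5:5  d6:5  d7:5 ⇒ 5.
Reduction 10 − 5 = 5.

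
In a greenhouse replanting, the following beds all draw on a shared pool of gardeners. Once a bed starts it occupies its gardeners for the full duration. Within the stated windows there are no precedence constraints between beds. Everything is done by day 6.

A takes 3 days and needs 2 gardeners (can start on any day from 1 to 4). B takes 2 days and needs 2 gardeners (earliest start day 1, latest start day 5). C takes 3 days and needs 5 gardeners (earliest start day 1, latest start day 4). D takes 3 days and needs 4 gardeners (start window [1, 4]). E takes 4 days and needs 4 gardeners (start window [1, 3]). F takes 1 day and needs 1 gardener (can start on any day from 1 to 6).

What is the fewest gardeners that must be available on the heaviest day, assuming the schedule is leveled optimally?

Early-start (A@1, B@1, C@1, D@1, E@1, F@1) gives peak 18: d1:18  d2:17  d3:15  d4:4  d5:0  d6:0.
Shift C→4, E→3.
Schedule A@1, B@1, C@4, D@1, E@3, F@1: d1:9  d2:8  d3:10  d4:9  d5:9  d6:9 — peak 10.

10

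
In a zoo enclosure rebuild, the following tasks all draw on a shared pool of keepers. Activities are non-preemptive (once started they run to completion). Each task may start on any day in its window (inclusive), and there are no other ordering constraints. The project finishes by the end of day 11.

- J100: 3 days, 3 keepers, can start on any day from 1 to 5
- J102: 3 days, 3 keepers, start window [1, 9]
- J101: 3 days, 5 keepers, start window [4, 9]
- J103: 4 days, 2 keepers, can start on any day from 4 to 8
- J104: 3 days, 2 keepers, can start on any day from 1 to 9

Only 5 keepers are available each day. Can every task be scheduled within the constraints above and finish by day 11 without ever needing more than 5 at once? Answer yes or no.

yes

Schedule J100@1, J102@4, J101@8, J103@4, J104@1: d1:5  d2:5  d3:5  d4:5  d5:5  d6:5  d7:2  d8:5  d9:5  d10:5  d11:0 — peak 5 ≤ 5.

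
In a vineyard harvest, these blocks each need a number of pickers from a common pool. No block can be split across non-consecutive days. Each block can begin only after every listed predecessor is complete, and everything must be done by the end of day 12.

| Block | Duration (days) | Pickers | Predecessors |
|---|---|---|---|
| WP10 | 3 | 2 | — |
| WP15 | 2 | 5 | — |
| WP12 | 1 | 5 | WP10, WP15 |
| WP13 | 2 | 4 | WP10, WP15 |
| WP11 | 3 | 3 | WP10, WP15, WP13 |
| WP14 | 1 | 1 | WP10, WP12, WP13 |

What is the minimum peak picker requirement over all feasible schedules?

5

Early-start (WP10@1, WP15@1, WP12@4, WP13@4, WP11@6, WP14@6) gives peak 9: d1:7  d2:7  d3:2  d4:9  d5:4  d6:4  d7:3  d8:3  d9:0  d10:0  d11:0  d12:0.
Shift WP15→4, WP12→6, WP13→7, WP11→9, WP14→9.
Schedule WP10@1, WP15@4, WP12@6, WP13@7, WP11@9, WP14@9: d1:2  d2:2  d3:2  d4:5  d5:5  d6:5  d7:4  d8:4  d9:4  d10:3  d11:3  d12:0 — peak 5.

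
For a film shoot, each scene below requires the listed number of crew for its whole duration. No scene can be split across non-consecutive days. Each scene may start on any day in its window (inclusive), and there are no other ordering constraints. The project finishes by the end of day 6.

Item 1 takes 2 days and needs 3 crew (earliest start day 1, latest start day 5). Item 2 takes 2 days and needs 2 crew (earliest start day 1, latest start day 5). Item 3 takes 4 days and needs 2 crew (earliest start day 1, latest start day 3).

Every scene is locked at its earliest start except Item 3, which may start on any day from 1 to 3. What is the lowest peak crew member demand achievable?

Item 3@1: d1:7  d2:7  d3:2  d4:2  d5:0  d6:0 → peak 7
Item 3@2: d1:5  d2:7  d3:2  d4:2  d5:2  d6:0 → peak 7
Item 3@3: d1:5  d2:5  d3:2  d4:2  d5:2  d6:2 → peak 5
Best is Item 3@3, peak 5.

5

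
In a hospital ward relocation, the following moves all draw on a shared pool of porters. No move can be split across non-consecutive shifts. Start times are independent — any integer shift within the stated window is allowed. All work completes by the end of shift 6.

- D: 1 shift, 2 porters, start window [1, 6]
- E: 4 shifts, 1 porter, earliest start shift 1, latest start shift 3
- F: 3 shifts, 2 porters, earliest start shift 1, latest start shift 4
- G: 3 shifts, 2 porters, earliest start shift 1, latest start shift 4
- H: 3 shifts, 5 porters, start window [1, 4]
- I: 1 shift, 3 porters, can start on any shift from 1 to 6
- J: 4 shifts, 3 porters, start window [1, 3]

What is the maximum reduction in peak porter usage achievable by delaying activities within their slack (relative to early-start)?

Early-start peak: s1:18  s2:13  s3:13  s4:4  s5:0  s6:0 ⇒ 18.
Leveled (D@1, E@1, F@1, G@1, H@4, I@2, J@3): s1:7  s2:8  s3:8  s4:9  s5:8  s6:8 ⇒ 9.
Reduction 18 − 9 = 9.

9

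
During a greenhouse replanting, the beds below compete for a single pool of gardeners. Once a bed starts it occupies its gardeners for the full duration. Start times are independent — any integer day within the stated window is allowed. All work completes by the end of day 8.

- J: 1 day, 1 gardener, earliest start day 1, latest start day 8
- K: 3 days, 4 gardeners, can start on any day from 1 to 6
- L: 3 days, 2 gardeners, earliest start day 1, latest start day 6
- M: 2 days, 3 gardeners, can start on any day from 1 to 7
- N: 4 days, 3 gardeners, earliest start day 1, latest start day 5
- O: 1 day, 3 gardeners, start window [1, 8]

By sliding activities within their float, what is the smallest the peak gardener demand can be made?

6

Early-start (J@1, K@1, L@1, M@1, N@1, O@1) gives peak 16: d1:16  d2:12  d3:9  d4:3  d5:0  d6:0  d7:0  d8:0.
Shift L→2, M→4, N→5, O→6.
Schedule J@1, K@1, L@2, M@4, N@5, O@6: d1:5  d2:6  d3:6  d4:5  d5:6  d6:6  d7:3  d8:3 — peak 6.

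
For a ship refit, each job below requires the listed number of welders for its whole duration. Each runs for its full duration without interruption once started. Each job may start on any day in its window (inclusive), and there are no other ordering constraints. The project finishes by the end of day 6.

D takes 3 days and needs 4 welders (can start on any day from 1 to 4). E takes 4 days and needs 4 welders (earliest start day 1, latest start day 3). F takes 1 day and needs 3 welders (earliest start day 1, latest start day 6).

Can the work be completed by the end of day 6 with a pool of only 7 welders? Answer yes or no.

no

The minimum achievable peak is 8; 7 < 8, so no feasible schedule stays within the cap.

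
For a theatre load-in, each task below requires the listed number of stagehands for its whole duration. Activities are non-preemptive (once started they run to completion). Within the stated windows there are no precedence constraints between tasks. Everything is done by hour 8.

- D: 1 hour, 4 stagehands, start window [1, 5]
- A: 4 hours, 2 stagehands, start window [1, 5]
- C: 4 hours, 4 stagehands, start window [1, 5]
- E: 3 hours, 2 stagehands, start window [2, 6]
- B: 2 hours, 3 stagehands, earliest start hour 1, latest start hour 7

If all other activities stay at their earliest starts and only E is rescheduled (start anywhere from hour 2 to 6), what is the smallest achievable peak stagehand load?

13

E@2: h1:13  h2:11  h3:8  h4:8  h5:0  h6:0  h7:0  h8:0 → peak 13
E@3: h1:13  h2:9  h3:8  h4:8  h5:2  h6:0  h7:0  h8:0 → peak 13
E@4: h1:13  h2:9  h3:6  h4:8  h5:2  h6:2  h7:0  h8:0 → peak 13
E@5: h1:13  h2:9  h3:6  h4:6  h5:2  h6:2  h7:2  h8:0 → peak 13
E@6: h1:13  h2:9  h3:6  h4:6  h5:0  h6:2  h7:2  h8:2 → peak 13
Best is E@2, peak 13.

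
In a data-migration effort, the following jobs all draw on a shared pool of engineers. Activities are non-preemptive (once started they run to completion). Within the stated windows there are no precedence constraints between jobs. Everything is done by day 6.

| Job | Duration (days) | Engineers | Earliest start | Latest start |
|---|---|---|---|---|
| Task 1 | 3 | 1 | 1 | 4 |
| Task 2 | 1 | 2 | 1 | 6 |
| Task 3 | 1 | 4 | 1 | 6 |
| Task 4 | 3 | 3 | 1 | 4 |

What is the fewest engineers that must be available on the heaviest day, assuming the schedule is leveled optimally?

4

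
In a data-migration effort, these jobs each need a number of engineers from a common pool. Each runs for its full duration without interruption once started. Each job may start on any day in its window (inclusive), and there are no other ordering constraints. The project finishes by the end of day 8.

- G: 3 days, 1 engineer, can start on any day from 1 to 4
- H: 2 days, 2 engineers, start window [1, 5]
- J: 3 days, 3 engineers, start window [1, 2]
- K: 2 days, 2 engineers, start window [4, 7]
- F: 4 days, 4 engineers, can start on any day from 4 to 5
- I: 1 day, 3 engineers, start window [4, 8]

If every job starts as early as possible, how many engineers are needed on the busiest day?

Early-start schedule: G@1, H@1, J@1, K@4, F@4, I@4.
Load per day: day 1: 6, day 2: 6, day 3: 4, day 4: 9, day 5: 6, day 6: 4, day 7: 4, day 8: 0.
Peak is 9.

9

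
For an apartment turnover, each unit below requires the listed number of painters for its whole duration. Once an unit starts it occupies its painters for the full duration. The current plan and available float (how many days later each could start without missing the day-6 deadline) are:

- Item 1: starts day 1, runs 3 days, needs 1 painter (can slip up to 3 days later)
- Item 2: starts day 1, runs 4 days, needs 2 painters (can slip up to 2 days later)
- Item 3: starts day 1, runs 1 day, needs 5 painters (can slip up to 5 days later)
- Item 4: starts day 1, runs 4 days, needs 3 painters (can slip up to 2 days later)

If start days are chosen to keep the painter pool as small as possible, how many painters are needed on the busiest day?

Early-start (Item 1@1, Item 2@1, Item 3@1, Item 4@1) gives peak 11: d1:11  d2:6  d3:6  d4:5  d5:0  d6:0.
Shift Item 3→5.
Schedule Item 1@1, Item 2@1, Item 3@5, Item 4@1: d1:6  d2:6  d3:6  d4:5  d5:5  d6:0 — peak 6.

6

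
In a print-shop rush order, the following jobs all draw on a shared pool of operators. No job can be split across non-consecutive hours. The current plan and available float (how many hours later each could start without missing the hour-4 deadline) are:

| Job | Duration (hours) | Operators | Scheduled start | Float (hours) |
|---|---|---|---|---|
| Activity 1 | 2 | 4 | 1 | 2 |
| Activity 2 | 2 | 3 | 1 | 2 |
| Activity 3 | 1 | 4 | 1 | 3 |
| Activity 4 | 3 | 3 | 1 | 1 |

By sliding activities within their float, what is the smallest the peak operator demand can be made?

Early-start (Activity 1@1, Activity 2@1, Activity 3@1, Activity 4@1) gives peak 14: h1:14  h2:10  h3:3  h4:0.
Shift Activity 2→3, Activity 3→4.
Schedule Activity 1@1, Activity 2@3, Activity 3@4, Activity 4@1: h1:7  h2:7  h3:6  h4:7 — peak 7.
Total operator-hours = 27 over 4 hours ⇒ peak ≥ ⌈27/4⌉ = 7, so 7 is optimal.

7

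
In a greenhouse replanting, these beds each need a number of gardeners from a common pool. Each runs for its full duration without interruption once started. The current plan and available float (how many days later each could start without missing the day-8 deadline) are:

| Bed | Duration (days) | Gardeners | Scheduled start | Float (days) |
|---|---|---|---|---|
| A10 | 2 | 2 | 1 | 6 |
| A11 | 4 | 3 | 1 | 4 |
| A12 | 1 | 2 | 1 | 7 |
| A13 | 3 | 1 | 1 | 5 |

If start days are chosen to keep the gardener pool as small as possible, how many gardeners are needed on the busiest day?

3

Early-start (A10@1, A11@1, A12@1, A13@1) gives peak 8: d1:8  d2:6  d3:4  d4:3  d5:0  d6:0  d7:0  d8:0.
Shift A11→4, A12→3.
Schedule A10@1, A11@4, A12@3, A13@1: d1:3  d2:3  d3:3  d4:3  d5:3  d6:3  d7:3  d8:0 — peak 3.
Total gardener-days = 21 over 8 days ⇒ peak ≥ ⌈21/8⌉ = 3, so 3 is optimal.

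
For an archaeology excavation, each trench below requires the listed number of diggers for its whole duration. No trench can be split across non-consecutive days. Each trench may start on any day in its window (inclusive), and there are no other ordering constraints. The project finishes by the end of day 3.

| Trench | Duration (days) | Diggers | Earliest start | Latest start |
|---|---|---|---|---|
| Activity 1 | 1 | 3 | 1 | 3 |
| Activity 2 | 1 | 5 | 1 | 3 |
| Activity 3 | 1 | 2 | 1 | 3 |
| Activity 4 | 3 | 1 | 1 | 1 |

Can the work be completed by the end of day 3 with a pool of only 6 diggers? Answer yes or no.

yes

Schedule Activity 1@1, Activity 2@2, Activity 3@1, Activity 4@1: d1:6  d2:6  d3:1 — peak 6 ≤ 6.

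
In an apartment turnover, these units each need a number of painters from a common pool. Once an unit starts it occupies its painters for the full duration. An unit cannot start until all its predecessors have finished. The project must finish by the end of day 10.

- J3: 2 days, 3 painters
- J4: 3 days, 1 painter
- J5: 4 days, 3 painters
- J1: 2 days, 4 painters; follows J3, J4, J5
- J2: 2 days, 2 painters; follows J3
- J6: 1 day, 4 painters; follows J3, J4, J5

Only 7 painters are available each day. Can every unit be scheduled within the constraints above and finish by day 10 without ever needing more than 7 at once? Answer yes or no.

Schedule J3@1, J4@1, J5@3, J1@7, J2@4, J6@9: d1:4  d2:4  d3:4  d4:5  d5:5  d6:3  d7:4  d8:4  d9:4  d10:0 — peak 5 ≤ 7.

yes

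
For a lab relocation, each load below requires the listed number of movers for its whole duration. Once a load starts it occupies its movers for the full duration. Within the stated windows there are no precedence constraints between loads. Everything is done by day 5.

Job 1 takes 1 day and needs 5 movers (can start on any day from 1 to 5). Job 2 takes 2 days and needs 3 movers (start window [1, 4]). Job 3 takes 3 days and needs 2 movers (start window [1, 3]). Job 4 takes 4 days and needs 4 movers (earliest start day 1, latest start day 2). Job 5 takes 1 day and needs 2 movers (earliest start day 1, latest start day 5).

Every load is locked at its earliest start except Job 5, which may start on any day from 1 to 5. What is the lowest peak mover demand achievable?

Job 5@1: d1:16  d2:9  d3:6  d4:4  d5:0 → peak 16
Job 5@2: d1:14  d2:11  d3:6  d4:4  d5:0 → peak 14
Job 5@3: d1:14  d2:9  d3:8  d4:4  d5:0 → peak 14
Job 5@4: d1:14  d2:9  d3:6  d4:6  d5:0 → peak 14
Job 5@5: d1:14  d2:9  d3:6  d4:4  d5:2 → peak 14
Best is Job 5@2, peak 14.

14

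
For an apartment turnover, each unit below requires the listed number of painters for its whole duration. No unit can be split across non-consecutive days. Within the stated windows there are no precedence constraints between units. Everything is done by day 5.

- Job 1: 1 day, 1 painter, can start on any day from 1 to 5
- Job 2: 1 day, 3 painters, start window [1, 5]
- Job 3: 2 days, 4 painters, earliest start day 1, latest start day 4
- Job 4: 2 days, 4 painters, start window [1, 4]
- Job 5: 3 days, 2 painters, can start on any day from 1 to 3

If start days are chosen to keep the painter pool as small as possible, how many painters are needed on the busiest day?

6

Early-start (Job 1@1, Job 2@1, Job 3@1, Job 4@1, Job 5@1) gives peak 14: d1:14  d2:10  d3:2  d4:0  d5:0.
Shift Job 3→2, Job 4→4.
Schedule Job 1@1, Job 2@1, Job 3@2, Job 4@4, Job 5@1: d1:6  d2:6  d3:6  d4:4  d5:4 — peak 6.
Total painter-days = 26 over 5 days ⇒ peak ≥ ⌈26/5⌉ = 6, so 6 is optimal.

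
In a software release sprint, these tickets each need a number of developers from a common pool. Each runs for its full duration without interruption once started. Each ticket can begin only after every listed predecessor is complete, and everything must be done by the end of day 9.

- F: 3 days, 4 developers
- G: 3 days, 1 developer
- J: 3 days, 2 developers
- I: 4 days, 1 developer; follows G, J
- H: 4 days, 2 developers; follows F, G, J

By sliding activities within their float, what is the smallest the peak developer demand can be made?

Schedule F@1, G@1, J@1, I@4, H@4: d1:7  d2:7  d3:7  d4:3  d5:3  d6:3  d7:3  d8:0  d9:0 — peak 7.

7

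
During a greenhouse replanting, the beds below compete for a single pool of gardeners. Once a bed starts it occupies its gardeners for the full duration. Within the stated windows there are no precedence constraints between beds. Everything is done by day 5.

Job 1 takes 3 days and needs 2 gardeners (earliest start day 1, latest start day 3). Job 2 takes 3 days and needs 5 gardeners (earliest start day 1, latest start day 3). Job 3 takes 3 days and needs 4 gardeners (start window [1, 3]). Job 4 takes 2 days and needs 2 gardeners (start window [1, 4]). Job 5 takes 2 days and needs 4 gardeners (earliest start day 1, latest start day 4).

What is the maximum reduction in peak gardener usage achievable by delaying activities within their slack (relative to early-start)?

Early-start peak: d1:17  d2:17  d3:11  d4:0  d5:0 ⇒ 17.
Leveled (Job 1@1, Job 2@1, Job 3@1, Job 4@4, Job 5@4): d1:11  d2:11  d3:11  d4:6  d5:6 ⇒ 11.
Reduction 17 − 11 = 6.

6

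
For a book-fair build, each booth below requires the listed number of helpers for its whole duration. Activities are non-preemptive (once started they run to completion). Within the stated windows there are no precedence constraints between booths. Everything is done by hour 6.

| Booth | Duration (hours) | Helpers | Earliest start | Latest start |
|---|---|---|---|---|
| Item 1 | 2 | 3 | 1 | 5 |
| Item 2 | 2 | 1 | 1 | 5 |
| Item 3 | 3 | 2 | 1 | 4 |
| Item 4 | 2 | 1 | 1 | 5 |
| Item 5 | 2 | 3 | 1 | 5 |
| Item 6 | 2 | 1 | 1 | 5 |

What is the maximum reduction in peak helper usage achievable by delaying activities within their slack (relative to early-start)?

6

Early-start peak: h1:11  h2:11  h3:2  h4:0  h5:0  h6:0 ⇒ 11.
Leveled (Item 1@1, Item 2@1, Item 3@3, Item 4@1, Item 5@3, Item 6@5): h1:5  h2:5  h3:5  h4:5  h5:3  h6:1 ⇒ 5.
Reduction 11 − 5 = 6.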